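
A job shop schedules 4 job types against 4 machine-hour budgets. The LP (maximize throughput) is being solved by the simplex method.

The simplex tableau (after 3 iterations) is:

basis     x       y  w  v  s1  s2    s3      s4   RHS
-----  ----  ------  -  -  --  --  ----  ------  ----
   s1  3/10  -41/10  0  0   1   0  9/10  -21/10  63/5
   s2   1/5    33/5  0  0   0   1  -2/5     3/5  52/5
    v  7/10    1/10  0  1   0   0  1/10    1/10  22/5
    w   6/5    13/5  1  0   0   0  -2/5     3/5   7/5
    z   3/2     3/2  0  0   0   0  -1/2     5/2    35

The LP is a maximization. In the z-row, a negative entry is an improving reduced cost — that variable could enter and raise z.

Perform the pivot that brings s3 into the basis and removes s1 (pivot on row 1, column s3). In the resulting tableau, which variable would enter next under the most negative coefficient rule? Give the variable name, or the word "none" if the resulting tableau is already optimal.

y

Pivot element 9/10. New z-row = old z-row − (-1/2)·(row 1/(9/10)).
Updated z-row coefficients: x: 5/3, y: -7/9, w: 0, v: 0, s1: 5/9, s2: 0, s3: 0, s4: 4/3.
The most negative is -7/9 in column y, so y would enter next.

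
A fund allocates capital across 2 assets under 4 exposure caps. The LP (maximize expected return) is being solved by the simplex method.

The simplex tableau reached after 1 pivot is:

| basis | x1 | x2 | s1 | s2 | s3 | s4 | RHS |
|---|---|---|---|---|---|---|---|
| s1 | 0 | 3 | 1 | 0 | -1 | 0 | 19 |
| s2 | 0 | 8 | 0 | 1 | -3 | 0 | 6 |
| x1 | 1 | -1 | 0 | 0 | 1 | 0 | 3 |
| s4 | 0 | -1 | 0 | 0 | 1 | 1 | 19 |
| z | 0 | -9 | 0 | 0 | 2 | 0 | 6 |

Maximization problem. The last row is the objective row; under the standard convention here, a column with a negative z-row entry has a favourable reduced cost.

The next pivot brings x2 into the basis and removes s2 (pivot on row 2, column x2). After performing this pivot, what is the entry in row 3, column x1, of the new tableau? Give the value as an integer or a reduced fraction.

Pivot element is row 2, column x2: 8.
Normalize row 2: new (row 2, x1) = 0/8 = 0.
row 3 ← row 3 − (-1)·(new row 2): 1 − (-1)·0 = 1.

1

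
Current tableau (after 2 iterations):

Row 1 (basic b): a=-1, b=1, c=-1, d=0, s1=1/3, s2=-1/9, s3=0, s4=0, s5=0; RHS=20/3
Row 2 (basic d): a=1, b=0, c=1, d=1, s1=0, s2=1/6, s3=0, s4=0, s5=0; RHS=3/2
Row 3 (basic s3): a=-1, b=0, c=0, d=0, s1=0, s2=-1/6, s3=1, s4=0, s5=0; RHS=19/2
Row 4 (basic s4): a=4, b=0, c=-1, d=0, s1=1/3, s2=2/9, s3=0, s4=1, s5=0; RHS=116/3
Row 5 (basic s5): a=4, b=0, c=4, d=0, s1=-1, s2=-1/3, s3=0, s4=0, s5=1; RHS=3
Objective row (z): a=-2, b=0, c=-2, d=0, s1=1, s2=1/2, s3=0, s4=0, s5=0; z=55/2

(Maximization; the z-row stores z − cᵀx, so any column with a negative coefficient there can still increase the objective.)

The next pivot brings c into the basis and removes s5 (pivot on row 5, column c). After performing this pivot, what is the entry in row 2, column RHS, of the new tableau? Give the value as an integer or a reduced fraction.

Pivot element is row 5, column c: 4.
Normalize row 5: new (row 5, RHS) = 3/4 = 3/4.
row 2 ← row 2 − 1·(new row 5): 3/2 − 1·(3/4) = 3/4.

3/4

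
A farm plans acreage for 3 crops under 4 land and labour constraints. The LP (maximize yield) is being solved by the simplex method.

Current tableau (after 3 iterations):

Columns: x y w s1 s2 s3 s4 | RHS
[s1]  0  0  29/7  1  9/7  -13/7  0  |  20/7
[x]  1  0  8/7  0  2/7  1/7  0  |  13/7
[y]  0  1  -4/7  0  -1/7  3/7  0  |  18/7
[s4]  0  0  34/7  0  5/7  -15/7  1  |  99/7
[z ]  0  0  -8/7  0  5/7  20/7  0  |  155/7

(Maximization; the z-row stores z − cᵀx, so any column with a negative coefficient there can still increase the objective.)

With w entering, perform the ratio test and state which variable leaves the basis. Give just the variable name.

s1

Ratios: row 1 (s1): (20/7)/(29/7) = 20/29; row 2 (x): (13/7)/(8/7) = 13/8; row 3 (y): entry -4/7 ≤ 0, skip; row 4 (s4): (99/7)/(34/7) = 99/34.
Minimum ratio 20/29 is in the s1 row, so s1 leaves.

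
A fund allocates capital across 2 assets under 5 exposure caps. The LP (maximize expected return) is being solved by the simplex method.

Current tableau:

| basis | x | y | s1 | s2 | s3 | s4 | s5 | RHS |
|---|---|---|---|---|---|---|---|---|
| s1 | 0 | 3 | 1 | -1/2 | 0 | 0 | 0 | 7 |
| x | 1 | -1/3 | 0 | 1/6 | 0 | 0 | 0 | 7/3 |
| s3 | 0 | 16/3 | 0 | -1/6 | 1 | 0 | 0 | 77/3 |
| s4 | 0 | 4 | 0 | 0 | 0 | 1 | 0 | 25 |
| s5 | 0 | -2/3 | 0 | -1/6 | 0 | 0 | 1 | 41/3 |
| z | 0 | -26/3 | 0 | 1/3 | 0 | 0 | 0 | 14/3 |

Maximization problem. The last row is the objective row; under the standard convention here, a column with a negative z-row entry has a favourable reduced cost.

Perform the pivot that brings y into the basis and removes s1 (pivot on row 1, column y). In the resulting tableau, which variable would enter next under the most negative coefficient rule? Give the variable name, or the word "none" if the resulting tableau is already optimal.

s2

Pivot element 3. New z-row = old z-row − (-26/3)·(row 1/3).
Updated z-row coefficients: x: 0, y: 0, s1: 26/9, s2: -10/9, s3: 0, s4: 0, s5: 0.
The most negative is -10/9 in column s2, so s2 would enter next.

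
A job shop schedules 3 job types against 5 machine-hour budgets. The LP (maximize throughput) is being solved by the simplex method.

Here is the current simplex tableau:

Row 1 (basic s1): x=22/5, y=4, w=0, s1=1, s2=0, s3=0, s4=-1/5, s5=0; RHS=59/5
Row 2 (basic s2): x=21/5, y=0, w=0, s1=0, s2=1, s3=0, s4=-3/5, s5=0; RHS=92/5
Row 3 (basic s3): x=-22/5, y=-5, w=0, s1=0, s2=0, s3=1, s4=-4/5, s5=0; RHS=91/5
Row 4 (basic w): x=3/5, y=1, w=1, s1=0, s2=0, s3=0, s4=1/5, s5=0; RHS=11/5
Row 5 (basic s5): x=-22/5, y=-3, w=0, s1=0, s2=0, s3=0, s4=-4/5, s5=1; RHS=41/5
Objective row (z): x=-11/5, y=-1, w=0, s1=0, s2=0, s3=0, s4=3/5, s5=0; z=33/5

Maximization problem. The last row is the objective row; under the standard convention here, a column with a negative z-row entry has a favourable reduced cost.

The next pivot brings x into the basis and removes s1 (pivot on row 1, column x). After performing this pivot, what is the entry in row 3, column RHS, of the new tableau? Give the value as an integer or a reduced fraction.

30

Pivot element is row 1, column x: 22/5.
Normalize row 1: new (row 1, RHS) = (59/5)/(22/5) = 59/22.
row 3 ← row 3 − (-22/5)·(new row 1): 91/5 − (-22/5)·(59/22) = 30.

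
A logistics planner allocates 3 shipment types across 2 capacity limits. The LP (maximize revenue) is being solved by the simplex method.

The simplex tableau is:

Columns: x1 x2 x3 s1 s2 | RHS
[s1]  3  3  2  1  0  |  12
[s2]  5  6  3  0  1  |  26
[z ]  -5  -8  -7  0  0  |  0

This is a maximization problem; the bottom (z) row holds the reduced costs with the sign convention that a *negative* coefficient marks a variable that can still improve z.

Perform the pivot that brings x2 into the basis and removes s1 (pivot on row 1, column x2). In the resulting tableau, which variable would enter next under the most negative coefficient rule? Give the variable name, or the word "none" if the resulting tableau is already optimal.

x3

Pivot element 3. New z-row = old z-row − (-8)·(row 1/3).
Updated z-row coefficients: x1: 3, x2: 0, x3: -5/3, s1: 8/3, s2: 0.
The most negative is -5/3 in column x3, so x3 would enter next.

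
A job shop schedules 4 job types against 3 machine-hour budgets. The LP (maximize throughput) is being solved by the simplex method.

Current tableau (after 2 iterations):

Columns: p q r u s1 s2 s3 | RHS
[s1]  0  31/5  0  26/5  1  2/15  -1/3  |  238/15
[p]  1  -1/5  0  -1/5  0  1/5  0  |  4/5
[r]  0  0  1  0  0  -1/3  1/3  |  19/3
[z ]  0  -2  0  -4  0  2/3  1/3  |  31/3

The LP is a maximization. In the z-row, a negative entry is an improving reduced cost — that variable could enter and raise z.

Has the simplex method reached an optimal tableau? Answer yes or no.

no

Column q has objective-row coefficient -2, which is negative; an improving pivot exists, so not yet optimal.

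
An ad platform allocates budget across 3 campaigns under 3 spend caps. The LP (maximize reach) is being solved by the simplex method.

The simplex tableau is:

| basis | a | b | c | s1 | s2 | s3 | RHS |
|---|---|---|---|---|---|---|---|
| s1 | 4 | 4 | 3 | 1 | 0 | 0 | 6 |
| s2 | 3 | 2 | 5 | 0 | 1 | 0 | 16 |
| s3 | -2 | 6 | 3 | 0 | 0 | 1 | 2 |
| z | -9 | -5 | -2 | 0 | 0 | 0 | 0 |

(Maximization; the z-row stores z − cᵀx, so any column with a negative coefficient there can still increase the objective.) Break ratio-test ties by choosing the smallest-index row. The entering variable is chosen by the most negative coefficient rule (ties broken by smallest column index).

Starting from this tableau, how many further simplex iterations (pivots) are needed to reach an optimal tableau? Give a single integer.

pivot: a in, s1 out → z = 27/2
No improving column remains; optimal.

1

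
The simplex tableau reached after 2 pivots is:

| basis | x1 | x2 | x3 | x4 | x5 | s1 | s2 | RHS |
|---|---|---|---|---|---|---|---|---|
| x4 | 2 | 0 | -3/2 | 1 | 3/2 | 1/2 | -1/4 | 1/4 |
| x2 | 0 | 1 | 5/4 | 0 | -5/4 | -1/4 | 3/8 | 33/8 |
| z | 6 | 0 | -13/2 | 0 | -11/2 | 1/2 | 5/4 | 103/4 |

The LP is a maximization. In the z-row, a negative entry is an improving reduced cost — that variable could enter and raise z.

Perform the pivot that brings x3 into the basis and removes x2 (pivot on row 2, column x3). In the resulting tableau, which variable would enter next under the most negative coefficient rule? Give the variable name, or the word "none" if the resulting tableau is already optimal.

x5

Pivot element 5/4. New z-row = old z-row − (-13/2)·(row 2/(5/4)).
Updated z-row coefficients: x1: 6, x2: 26/5, x3: 0, x4: 0, x5: -12, s1: -4/5, s2: 16/5.
The most negative is -12 in column x5, so x5 would enter next.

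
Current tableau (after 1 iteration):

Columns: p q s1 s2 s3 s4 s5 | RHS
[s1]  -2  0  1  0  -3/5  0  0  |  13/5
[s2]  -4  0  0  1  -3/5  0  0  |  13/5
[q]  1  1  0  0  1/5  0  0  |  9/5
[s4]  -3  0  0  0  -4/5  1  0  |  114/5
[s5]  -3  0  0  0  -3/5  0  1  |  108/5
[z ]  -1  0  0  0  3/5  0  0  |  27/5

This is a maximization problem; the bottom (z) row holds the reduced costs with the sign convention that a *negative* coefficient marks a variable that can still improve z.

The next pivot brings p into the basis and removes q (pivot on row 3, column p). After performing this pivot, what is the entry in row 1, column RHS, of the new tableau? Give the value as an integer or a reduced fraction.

31/5

Pivot element is row 3, column p: 1.
Normalize row 3: new (row 3, RHS) = (9/5)/1 = 9/5.
row 1 ← row 1 − (-2)·(new row 3): 13/5 − (-2)·(9/5) = 31/5.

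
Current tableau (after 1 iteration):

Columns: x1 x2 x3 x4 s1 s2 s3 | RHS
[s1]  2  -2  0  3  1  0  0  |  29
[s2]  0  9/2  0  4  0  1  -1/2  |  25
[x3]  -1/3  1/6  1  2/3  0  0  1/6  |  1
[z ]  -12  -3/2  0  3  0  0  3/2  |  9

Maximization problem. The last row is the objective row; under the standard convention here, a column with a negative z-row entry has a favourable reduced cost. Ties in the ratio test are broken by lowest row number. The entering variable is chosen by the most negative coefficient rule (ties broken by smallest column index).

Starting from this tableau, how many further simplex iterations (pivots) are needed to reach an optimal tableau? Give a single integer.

pivot: x1 in, s1 out → z = 183
pivot: x2 in, s2 out → z = 258
No improving column remains; optimal.

2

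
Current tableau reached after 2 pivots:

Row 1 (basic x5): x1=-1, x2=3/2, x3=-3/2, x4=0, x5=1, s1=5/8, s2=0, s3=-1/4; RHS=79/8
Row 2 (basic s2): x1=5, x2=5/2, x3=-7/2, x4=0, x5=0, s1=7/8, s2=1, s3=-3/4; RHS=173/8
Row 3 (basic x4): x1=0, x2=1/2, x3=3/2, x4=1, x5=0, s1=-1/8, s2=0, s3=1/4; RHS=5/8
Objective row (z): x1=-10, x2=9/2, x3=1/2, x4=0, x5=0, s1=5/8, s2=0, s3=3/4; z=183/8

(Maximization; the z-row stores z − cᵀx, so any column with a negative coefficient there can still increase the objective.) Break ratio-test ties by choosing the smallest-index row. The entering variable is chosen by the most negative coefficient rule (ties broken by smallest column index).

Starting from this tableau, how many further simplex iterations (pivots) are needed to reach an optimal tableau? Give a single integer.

2

pivot: x1 in, s2 out → z = 529/8
pivot: x3 in, x4 out → z = 413/6
No improving column remains; optimal.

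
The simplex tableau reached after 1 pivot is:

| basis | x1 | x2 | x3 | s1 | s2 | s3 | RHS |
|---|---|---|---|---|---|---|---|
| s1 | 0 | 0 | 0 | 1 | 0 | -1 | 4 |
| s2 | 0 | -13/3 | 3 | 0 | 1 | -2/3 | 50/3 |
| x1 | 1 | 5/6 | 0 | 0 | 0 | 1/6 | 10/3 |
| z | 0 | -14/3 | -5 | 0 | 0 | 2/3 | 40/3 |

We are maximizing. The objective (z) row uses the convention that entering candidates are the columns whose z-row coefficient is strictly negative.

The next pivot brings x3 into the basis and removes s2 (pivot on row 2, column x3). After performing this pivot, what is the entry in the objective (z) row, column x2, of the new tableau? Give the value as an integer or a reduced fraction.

-107/9

Pivot element is row 2, column x3: 3.
Normalize row 2: new (row 2, x2) = (-13/3)/3 = -13/9.
z-row ← z-row − (-5)·(new row 2): -14/3 − (-5)·(-13/9) = -107/9.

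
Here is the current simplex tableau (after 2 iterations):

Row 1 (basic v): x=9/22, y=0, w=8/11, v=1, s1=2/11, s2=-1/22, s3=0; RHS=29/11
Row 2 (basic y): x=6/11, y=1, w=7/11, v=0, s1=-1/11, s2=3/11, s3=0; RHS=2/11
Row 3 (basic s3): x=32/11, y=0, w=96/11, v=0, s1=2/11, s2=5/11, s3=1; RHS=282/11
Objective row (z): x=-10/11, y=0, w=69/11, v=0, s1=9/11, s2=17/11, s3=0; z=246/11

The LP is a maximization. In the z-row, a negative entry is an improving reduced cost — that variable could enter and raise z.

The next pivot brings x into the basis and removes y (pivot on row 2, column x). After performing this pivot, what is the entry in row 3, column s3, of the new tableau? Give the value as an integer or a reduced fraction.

Pivot element is row 2, column x: 6/11.
Normalize row 2: new (row 2, s3) = 0/(6/11) = 0.
row 3 ← row 3 − (32/11)·(new row 2): 1 − (32/11)·0 = 1.

1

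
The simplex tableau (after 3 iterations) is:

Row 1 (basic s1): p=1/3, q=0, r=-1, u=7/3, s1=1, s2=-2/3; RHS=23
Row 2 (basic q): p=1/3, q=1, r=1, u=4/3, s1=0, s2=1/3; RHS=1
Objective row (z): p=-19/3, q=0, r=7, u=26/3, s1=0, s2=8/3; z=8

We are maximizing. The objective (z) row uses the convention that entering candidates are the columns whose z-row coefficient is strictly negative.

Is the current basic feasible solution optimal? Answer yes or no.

Column p has objective-row coefficient -19/3, which is negative; an improving pivot exists, so not yet optimal.

no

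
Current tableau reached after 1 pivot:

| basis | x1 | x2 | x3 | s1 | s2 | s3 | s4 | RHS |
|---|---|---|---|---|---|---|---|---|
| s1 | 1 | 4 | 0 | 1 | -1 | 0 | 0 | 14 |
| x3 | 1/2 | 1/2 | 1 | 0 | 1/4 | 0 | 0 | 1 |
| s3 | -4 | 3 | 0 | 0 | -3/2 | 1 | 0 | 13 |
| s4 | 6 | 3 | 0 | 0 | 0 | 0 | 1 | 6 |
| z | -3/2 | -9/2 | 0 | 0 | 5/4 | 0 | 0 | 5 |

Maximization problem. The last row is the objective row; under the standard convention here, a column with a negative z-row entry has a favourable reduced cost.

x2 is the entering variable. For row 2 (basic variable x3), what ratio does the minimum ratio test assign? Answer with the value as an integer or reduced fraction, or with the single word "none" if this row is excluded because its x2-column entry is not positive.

Ratio = RHS / (x2 entry) = 1 / (1/2) = 2.

2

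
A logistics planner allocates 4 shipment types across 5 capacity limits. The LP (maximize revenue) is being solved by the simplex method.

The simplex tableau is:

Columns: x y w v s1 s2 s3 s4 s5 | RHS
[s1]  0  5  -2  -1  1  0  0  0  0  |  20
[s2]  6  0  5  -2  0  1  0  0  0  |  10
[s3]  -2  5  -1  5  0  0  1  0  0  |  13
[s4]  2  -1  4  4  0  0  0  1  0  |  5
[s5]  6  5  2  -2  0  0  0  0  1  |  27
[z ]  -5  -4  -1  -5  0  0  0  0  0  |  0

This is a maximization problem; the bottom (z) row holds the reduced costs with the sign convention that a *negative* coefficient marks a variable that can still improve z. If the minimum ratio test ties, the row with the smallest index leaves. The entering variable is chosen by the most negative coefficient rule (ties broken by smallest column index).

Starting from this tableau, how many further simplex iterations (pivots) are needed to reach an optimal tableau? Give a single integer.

pivot: x in, s2 out → z = 25/3
pivot: v in, s4 out → z = 75/7
pivot: y in, s3 out → z = 2013/83
No improving column remains; optimal.

3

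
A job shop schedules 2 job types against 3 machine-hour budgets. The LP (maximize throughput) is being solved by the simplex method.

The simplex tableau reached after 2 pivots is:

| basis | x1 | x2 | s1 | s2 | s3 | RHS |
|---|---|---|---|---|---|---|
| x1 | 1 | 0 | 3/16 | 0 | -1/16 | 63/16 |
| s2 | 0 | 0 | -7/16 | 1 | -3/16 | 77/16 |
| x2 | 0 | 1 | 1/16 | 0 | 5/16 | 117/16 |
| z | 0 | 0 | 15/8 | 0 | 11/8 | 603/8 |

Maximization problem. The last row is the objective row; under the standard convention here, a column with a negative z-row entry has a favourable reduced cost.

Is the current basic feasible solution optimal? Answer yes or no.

yes

No objective-row coefficient is strictly negative, so no entering variable exists; the tableau is optimal.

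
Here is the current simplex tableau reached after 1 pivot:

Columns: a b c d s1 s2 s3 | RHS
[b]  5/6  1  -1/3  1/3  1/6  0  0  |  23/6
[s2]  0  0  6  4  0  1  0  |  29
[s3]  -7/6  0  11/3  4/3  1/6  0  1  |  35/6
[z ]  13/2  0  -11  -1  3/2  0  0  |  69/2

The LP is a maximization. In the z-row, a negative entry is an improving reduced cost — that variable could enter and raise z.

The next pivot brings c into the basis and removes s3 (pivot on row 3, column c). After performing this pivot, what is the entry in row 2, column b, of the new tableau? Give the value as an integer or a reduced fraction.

0

Pivot element is row 3, column c: 11/3.
Normalize row 3: new (row 3, b) = 0/(11/3) = 0.
row 2 ← row 2 − 6·(new row 3): 0 − 6·0 = 0.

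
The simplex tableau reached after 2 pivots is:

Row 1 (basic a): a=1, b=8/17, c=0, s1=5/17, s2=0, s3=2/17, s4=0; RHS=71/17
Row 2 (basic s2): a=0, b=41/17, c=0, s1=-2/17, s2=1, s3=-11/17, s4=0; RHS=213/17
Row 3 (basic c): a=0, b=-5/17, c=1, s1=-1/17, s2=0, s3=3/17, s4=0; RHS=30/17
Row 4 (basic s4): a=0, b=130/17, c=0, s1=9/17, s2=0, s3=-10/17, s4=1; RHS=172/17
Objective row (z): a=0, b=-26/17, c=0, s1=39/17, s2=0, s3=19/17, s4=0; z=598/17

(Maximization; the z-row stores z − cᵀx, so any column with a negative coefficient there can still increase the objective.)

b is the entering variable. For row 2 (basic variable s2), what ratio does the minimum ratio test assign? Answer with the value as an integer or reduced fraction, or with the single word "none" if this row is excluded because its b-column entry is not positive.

Ratio = RHS / (b entry) = (213/17) / (41/17) = 213/41.

213/41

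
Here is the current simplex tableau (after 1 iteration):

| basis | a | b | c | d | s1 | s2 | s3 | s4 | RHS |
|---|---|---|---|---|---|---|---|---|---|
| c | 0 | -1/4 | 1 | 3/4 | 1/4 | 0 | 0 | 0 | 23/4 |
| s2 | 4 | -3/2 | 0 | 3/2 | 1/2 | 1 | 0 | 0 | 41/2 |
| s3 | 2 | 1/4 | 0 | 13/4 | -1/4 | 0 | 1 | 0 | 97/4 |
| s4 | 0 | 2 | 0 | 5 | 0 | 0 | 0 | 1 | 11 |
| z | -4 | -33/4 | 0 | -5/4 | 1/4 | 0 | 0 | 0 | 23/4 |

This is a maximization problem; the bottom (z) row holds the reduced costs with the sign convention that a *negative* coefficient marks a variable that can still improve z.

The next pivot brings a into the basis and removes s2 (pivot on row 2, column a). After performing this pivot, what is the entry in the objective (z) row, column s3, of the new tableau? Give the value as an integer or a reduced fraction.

0

Pivot element is row 2, column a: 4.
Normalize row 2: new (row 2, s3) = 0/4 = 0.
z-row ← z-row − (-4)·(new row 2): 0 − (-4)·0 = 0.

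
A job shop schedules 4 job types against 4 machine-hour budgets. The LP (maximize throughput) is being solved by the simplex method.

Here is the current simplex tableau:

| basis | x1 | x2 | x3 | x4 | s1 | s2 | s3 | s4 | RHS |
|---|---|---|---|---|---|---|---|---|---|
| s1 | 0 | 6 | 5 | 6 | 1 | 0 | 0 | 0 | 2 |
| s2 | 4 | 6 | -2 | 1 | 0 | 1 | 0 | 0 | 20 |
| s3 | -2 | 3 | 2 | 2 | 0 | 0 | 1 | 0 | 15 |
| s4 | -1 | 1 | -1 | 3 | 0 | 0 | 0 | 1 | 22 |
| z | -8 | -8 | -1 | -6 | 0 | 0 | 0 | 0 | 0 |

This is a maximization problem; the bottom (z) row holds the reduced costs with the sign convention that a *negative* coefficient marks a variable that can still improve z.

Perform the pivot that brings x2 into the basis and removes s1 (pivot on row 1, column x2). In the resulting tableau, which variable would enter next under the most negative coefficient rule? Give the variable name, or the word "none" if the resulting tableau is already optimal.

Pivot element 6. New z-row = old z-row − (-8)·(row 1/6).
Updated z-row coefficients: x1: -8, x2: 0, x3: 17/3, x4: 2, s1: 4/3, s2: 0, s3: 0, s4: 0.
The most negative is -8 in column x1, so x1 would enter next.

x1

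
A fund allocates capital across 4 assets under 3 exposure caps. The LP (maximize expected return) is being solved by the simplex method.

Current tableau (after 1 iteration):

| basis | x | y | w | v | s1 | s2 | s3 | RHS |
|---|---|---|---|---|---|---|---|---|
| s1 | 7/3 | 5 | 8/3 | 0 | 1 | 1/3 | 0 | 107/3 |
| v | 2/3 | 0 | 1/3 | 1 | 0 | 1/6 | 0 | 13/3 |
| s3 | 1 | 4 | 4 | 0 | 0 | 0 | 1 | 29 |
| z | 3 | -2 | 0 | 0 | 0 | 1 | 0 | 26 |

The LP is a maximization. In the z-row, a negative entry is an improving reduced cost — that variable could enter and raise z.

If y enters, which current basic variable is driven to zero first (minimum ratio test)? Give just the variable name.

s1

Ratios: row 1 (s1): (107/3)/5 = 107/15; row 2 (v): entry 0 ≤ 0, skip; row 3 (s3): 29/4 = 29/4.
Minimum ratio 107/15 is in the s1 row, so s1 leaves.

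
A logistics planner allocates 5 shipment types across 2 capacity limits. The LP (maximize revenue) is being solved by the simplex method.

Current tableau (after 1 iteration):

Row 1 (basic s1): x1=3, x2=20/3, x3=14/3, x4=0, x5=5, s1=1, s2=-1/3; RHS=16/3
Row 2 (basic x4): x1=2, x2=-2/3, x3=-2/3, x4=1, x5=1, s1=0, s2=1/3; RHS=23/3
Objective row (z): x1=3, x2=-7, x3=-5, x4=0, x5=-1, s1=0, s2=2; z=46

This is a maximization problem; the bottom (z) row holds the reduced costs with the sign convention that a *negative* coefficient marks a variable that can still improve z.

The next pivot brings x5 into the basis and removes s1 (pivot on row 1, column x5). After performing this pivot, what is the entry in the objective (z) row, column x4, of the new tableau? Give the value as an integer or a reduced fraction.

0

Pivot element is row 1, column x5: 5.
Normalize row 1: new (row 1, x4) = 0/5 = 0.
z-row ← z-row − (-1)·(new row 1): 0 − (-1)·0 = 0.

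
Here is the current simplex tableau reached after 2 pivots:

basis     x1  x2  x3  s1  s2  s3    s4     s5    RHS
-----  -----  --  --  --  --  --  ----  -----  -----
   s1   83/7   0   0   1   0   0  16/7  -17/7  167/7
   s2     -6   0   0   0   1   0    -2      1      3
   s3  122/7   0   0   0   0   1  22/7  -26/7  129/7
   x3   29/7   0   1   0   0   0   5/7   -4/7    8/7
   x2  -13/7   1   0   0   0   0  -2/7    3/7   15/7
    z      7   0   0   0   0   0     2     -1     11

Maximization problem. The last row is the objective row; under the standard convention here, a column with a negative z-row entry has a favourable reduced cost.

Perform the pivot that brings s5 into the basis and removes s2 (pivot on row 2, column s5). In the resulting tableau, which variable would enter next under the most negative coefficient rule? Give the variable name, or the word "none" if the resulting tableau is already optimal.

none

Pivot element 1. New z-row = old z-row − (-1)·(row 2/1).
Updated z-row coefficients: x1: 1, x2: 0, x3: 0, s1: 0, s2: 1, s3: 0, s4: 0, s5: 0.
No coefficient is strictly negative; the tableau after this pivot is optimal.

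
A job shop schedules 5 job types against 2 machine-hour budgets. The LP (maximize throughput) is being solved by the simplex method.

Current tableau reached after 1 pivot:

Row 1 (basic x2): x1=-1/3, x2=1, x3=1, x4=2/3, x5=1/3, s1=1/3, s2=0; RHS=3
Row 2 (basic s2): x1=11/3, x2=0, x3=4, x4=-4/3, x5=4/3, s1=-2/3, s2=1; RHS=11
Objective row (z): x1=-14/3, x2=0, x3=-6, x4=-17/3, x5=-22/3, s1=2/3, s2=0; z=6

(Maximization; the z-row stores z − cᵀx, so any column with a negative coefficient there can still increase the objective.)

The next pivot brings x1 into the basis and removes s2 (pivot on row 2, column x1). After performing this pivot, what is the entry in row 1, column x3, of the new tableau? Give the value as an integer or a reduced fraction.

Pivot element is row 2, column x1: 11/3.
Normalize row 2: new (row 2, x3) = 4/(11/3) = 12/11.
row 1 ← row 1 − (-1/3)·(new row 2): 1 − (-1/3)·(12/11) = 15/11.

15/11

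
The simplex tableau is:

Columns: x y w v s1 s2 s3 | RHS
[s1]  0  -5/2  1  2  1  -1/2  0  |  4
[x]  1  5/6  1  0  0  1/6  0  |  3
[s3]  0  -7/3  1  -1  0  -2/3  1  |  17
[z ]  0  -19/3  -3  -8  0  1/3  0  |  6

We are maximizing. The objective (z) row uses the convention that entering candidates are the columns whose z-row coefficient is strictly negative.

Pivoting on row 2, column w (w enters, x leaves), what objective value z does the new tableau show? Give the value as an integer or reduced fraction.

Minimum ratio for w: 3/1 = 3.
z changes by −(z-row coeff of w)·ratio = −(-3)·3 = 9.
New z = 6 + 9 = 15.

15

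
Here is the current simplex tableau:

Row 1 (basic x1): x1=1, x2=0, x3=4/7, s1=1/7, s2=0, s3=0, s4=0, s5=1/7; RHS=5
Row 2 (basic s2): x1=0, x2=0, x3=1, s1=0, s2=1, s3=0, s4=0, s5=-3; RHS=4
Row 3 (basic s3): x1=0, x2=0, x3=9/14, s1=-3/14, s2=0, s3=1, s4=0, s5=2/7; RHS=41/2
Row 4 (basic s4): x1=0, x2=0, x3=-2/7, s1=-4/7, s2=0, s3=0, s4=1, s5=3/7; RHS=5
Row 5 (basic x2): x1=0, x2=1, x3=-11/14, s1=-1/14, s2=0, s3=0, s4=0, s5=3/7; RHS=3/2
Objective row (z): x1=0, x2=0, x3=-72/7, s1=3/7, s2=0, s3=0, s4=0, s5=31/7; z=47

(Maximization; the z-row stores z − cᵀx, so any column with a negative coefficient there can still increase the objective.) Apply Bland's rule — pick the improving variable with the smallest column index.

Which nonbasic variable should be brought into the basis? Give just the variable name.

Objective-row coefficients: x1: 0, x2: 0, x3: -72/7, s1: 3/7, s2: 0, s3: 0, s4: 0, s5: 31/7.
Improving columns: x3. Bland's rule picks the smallest column index → x3.

x3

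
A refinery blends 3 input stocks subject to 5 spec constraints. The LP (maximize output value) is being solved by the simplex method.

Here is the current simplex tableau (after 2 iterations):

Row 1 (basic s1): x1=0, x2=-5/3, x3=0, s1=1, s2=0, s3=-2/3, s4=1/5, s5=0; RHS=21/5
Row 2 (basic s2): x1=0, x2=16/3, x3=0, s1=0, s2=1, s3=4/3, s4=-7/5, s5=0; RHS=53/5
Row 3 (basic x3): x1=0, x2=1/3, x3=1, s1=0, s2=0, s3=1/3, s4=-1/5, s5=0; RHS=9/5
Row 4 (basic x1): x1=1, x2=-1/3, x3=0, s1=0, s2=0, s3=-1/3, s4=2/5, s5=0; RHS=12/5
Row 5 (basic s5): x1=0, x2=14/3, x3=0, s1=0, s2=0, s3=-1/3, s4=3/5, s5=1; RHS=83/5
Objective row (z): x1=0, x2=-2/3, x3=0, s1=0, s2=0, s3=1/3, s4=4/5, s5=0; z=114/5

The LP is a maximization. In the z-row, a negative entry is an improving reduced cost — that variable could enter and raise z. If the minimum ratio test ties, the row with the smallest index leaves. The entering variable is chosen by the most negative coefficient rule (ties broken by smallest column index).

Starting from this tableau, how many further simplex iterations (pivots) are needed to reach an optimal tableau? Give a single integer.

pivot: x2 in, s2 out → z = 193/8
No improving column remains; optimal.

1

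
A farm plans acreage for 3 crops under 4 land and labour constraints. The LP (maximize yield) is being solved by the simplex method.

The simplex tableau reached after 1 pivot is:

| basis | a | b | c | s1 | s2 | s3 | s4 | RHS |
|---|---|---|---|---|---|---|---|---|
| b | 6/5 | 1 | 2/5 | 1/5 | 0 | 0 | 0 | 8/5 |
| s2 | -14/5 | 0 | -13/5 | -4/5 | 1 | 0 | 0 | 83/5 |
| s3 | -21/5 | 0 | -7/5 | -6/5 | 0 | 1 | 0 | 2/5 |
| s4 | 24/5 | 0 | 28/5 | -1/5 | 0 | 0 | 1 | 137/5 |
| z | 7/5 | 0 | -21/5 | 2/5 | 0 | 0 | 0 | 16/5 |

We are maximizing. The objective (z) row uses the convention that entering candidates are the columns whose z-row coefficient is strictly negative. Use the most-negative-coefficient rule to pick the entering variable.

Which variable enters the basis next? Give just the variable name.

c

Objective-row coefficients: a: 7/5, b: 0, c: -21/5, s1: 2/5, s2: 0, s3: 0, s4: 0.
The most negative is -21/5 in column c, so c enters.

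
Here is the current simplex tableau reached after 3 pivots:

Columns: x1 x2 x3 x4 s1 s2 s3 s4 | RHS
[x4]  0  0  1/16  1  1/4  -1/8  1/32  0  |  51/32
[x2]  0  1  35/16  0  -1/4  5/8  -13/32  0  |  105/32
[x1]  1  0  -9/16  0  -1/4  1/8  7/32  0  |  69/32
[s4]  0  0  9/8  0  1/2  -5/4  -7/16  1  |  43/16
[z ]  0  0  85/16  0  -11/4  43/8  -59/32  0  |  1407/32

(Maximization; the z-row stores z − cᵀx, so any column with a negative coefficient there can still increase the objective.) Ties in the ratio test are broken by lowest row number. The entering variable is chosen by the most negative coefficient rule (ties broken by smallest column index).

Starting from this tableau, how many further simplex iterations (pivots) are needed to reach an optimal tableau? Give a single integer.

pivot: s1 in, s4 out → z = 235/4
pivot: s3 in, x4 out → z = 63
pivot: s4 in, x1 out → z = 84
No improving column remains; optimal.

3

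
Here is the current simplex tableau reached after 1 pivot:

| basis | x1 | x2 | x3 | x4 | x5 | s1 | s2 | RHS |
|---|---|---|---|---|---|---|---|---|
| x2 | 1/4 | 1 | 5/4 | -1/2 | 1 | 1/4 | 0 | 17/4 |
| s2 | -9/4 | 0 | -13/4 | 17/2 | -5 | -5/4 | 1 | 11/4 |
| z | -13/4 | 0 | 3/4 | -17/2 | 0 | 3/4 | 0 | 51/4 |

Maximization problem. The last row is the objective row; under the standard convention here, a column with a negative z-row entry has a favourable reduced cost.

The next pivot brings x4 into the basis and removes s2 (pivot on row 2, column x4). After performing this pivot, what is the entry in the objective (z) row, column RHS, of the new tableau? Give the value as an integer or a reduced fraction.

Pivot element is row 2, column x4: 17/2.
Normalize row 2: new (row 2, RHS) = (11/4)/(17/2) = 11/34.
z-row ← z-row − (-17/2)·(new row 2): 51/4 − (-17/2)·(11/34) = 31/2.

31/2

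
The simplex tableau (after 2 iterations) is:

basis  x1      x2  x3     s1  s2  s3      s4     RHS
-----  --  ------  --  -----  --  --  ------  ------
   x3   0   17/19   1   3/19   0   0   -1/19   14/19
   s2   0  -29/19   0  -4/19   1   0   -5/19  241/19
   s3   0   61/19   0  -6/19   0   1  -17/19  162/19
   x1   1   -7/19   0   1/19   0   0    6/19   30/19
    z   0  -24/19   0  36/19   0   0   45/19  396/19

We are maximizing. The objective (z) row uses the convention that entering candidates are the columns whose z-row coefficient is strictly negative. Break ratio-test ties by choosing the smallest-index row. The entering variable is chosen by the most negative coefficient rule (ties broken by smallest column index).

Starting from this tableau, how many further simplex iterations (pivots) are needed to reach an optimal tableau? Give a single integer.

1

pivot: x2 in, x3 out → z = 372/17
No improving column remains; optimal.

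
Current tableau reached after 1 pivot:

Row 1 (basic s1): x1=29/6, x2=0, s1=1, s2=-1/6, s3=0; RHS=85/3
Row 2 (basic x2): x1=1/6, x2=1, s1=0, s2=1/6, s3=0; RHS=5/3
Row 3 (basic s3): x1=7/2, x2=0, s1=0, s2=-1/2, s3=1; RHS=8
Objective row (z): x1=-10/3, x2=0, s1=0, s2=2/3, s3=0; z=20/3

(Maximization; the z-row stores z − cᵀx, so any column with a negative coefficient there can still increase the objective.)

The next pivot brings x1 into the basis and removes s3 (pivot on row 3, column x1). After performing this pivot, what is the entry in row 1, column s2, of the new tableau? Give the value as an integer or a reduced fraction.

Pivot element is row 3, column x1: 7/2.
Normalize row 3: new (row 3, s2) = (-1/2)/(7/2) = -1/7.
row 1 ← row 1 − (29/6)·(new row 3): -1/6 − (29/6)·(-1/7) = 11/21.

11/21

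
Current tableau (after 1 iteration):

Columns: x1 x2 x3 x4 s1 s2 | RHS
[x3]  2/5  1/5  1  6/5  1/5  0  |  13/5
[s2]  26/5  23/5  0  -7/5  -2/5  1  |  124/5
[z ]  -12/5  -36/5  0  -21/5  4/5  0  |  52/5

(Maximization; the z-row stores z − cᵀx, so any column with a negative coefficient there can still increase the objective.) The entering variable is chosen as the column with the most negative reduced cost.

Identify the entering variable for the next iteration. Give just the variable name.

Objective-row coefficients: x1: -12/5, x2: -36/5, x3: 0, x4: -21/5, s1: 4/5, s2: 0.
The most negative is -36/5 in column x2, so x2 enters.

x2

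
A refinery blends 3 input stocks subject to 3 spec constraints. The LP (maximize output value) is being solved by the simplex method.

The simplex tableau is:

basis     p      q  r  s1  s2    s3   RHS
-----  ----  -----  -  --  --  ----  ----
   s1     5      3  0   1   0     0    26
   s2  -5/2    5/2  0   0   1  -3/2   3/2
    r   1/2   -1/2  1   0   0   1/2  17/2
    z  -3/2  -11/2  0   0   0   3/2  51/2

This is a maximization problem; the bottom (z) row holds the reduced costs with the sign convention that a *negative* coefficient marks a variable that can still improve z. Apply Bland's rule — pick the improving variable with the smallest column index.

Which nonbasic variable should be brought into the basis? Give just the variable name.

p

Objective-row coefficients: p: -3/2, q: -11/2, r: 0, s1: 0, s2: 0, s3: 3/2.
Improving columns: p, q. Bland's rule picks the smallest column index → p.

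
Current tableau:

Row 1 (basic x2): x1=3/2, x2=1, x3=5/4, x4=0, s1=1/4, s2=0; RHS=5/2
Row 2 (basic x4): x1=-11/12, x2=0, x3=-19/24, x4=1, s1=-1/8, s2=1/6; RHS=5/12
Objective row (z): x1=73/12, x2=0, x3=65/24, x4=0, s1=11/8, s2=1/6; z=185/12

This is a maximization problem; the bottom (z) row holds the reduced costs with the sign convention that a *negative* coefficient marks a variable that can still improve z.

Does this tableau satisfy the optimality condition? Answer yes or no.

No objective-row coefficient is strictly negative, so no entering variable exists; the tableau is optimal.

yes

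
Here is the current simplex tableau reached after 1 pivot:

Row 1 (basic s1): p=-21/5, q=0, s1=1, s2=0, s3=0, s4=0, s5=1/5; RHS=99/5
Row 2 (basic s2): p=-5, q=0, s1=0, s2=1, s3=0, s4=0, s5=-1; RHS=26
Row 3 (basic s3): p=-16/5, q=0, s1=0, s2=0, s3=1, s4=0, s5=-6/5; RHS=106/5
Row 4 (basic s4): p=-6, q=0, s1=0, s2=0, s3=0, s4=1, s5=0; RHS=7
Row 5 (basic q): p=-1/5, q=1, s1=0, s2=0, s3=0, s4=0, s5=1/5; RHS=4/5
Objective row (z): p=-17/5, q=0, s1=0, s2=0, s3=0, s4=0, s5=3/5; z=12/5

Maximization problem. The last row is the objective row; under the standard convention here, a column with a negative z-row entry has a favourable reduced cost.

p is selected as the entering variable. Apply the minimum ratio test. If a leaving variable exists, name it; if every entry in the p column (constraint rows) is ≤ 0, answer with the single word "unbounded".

unbounded

p-column entries: row 1: -21/5, row 2: -5, row 3: -16/5, row 4: -6, row 5: -1/5. All ≤ 0, so p can increase without bound; the LP is unbounded in this direction.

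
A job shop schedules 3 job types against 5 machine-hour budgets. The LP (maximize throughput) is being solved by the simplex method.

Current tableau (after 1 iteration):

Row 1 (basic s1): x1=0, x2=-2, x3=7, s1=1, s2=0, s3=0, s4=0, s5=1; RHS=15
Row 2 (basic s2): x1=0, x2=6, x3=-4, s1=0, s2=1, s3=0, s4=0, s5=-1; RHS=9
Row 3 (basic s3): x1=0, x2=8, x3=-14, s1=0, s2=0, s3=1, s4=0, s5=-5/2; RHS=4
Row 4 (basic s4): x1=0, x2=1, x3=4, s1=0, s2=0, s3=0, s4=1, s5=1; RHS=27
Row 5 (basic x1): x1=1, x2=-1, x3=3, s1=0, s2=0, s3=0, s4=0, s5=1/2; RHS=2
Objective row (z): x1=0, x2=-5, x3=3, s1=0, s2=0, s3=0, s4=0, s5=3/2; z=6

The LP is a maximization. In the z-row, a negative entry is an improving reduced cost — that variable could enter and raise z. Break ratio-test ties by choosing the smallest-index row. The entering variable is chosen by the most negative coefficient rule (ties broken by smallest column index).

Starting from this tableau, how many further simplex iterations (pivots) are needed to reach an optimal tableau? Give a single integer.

pivot: x2 in, s3 out → z = 17/2
pivot: x3 in, s2 out → z = 359/26
pivot: s3 in, x1 out → z = 14
No improving column remains; optimal.

3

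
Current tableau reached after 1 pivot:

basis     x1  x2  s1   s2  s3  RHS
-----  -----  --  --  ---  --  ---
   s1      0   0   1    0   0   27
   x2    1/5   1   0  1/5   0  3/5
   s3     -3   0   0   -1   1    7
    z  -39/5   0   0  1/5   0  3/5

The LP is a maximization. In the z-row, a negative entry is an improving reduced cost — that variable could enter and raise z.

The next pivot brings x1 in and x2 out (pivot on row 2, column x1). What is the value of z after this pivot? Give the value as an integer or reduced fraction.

24

Minimum ratio for x1: (3/5)/(1/5) = 3.
z changes by −(z-row coeff of x1)·ratio = −(-39/5)·3 = 117/5.
New z = 3/5 + (117/5) = 24.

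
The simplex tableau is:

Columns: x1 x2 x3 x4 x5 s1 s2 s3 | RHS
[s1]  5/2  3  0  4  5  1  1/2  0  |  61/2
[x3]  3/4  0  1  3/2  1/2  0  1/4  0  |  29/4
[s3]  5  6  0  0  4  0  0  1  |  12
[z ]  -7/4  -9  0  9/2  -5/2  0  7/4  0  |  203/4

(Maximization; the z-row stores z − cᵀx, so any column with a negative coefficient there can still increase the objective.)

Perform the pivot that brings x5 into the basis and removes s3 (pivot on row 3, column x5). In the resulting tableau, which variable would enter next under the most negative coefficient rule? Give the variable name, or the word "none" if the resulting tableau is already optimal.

x2

Pivot element 4. New z-row = old z-row − (-5/2)·(row 3/4).
Updated z-row coefficients: x1: 11/8, x2: -21/4, x3: 0, x4: 9/2, x5: 0, s1: 0, s2: 7/4, s3: 5/8.
The most negative is -21/4 in column x2, so x2 would enter next.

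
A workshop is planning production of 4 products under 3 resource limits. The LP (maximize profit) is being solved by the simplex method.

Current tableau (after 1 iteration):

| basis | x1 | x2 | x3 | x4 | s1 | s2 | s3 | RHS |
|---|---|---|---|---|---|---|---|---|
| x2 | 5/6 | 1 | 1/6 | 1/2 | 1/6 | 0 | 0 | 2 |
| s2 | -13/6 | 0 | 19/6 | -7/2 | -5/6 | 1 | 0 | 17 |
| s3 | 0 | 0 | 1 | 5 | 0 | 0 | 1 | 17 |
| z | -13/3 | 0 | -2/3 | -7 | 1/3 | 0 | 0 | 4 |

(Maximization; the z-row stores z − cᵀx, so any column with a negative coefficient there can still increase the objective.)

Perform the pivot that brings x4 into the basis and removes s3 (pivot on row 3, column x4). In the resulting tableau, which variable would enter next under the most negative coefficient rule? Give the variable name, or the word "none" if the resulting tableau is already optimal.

x1

Pivot element 5. New z-row = old z-row − (-7)·(row 3/5).
Updated z-row coefficients: x1: -13/3, x2: 0, x3: 11/15, x4: 0, s1: 1/3, s2: 0, s3: 7/5.
The most negative is -13/3 in column x1, so x1 would enter next.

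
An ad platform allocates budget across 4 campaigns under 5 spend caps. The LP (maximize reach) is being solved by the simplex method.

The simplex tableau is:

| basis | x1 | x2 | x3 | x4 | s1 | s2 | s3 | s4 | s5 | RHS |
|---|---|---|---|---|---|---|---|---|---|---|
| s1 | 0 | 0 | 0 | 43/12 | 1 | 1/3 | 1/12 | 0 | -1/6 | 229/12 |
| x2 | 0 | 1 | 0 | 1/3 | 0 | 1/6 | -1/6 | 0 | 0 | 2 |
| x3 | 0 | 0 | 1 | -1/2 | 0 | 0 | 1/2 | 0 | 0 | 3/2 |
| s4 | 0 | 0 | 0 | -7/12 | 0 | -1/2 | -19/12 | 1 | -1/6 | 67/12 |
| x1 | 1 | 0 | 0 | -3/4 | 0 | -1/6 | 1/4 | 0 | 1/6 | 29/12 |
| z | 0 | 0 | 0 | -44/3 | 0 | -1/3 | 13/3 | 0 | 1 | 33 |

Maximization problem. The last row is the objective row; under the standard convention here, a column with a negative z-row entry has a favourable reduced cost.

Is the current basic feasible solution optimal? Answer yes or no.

no

Column x4 has objective-row coefficient -44/3, which is negative; an improving pivot exists, so not yet optimal.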